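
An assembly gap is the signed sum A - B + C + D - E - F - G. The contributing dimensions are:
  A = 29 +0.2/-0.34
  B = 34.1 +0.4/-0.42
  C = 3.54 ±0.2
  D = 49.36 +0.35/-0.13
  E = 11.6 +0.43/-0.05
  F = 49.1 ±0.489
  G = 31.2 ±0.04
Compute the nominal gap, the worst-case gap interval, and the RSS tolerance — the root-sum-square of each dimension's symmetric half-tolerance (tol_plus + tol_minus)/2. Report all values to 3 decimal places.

Stack each dimension's contribution:
  +A: nom +29.000 → Σnom=29.000; wc +0.200/-0.340 → slack +0.200/-0.340; half-tol=0.270, Σhalf²=0.072900
  -B: nom -34.100 → Σnom=-5.100; wc +0.420/-0.400 → slack +0.620/-0.740; half-tol=0.410, Σhalf²=0.241000
  +C: nom +3.540 → Σnom=-1.560; wc +0.200/-0.200 → slack +0.820/-0.940; half-tol=0.200, Σhalf²=0.281000
  +D: nom +49.360 → Σnom=47.800; wc +0.350/-0.130 → slack +1.170/-1.070; half-tol=0.240, Σhalf²=0.338600
  -E: nom -11.600 → Σnom=36.200; wc +0.050/-0.430 → slack +1.220/-1.500; half-tol=0.240, Σhalf²=0.396200
  -F: nom -49.100 → Σnom=-12.900; wc +0.489/-0.489 → slack +1.709/-1.989; half-tol=0.489, Σhalf²=0.635321
  -G: nom -31.200 → Σnom=-44.100; wc +0.040/-0.040 → slack +1.749/-2.029; half-tol=0.040, Σhalf²=0.636921
Nominal = -44.100. Worst-case = [-44.100 - 2.029, -44.100 + 1.749] = [-46.129, -42.351]. RSS = √0.636921 = 0.798.

nominal=-44.100 wc=[-46.129,-42.351] rss=0.798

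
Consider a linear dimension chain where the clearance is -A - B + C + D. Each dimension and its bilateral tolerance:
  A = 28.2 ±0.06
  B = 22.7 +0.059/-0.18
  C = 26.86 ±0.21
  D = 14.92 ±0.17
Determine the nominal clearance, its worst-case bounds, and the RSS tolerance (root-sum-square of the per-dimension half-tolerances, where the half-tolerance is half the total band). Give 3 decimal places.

Stack each dimension's contribution:
  -A: nom -28.200 → Σnom=-28.200; wc +0.060/-0.060 → slack +0.060/-0.060; half-tol=0.060, Σhalf²=0.003600
  -B: nom -22.700 → Σnom=-50.900; wc +0.180/-0.059 → slack +0.240/-0.119; half-tol=0.119, Σhalf²=0.017880
  +C: nom +26.860 → Σnom=-24.040; wc +0.210/-0.210 → slack +0.450/-0.329; half-tol=0.210, Σhalf²=0.061980
  +D: nom +14.920 → Σnom=-9.120; wc +0.170/-0.170 → slack +0.620/-0.499; half-tol=0.170, Σhalf²=0.090880
Nominal = -9.120. Worst-case = [-9.120 - 0.499, -9.120 + 0.620] = [-9.619, -8.500]. RSS = √0.090880 = 0.301.

nominal=-9.120 wc=[-9.619,-8.500] rss=0.301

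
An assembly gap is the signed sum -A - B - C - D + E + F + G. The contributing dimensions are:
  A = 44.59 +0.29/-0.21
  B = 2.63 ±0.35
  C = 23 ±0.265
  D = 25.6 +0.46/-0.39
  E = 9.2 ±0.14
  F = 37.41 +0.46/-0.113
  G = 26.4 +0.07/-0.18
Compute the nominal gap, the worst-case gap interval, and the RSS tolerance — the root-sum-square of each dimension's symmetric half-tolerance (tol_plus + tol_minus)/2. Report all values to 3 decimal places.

nominal=-22.810 wc=[-24.608,-20.925] rss=0.744

Stack each dimension's contribution:
  -A: nom -44.590 → Σnom=-44.590; wc +0.210/-0.290 → slack +0.210/-0.290; half-tol=0.250, Σhalf²=0.062500
  -B: nom -2.630 → Σnom=-47.220; wc +0.350/-0.350 → slack +0.560/-0.640; half-tol=0.350, Σhalf²=0.185000
  -C: nom -23.000 → Σnom=-70.220; wc +0.265/-0.265 → slack +0.825/-0.905; half-tol=0.265, Σhalf²=0.255225
  -D: nom -25.600 → Σnom=-95.820; wc +0.390/-0.460 → slack +1.215/-1.365; half-tol=0.425, Σhalf²=0.435850
  +E: nom +9.200 → Σnom=-86.620; wc +0.140/-0.140 → slack +1.355/-1.505; half-tol=0.140, Σhalf²=0.455450
  +F: nom +37.410 → Σnom=-49.210; wc +0.460/-0.113 → slack +1.815/-1.618; half-tol=0.287, Σhalf²=0.537532
  +G: nom +26.400 → Σnom=-22.810; wc +0.070/-0.180 → slack +1.885/-1.798; half-tol=0.125, Σhalf²=0.553157
Nominal = -22.810. Worst-case = [-22.810 - 1.798, -22.810 + 1.885] = [-24.608, -20.925]. RSS = √0.553157 = 0.744.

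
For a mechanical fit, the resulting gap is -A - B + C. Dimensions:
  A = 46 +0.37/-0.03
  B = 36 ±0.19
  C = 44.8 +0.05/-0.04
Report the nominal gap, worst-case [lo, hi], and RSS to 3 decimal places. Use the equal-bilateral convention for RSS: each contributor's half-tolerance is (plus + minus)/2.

nominal=-37.200 wc=[-37.800,-36.930] rss=0.280

Stack each dimension's contribution:
  -A: nom -46.000 → Σnom=-46.000; wc +0.030/-0.370 → slack +0.030/-0.370; half-tol=0.200, Σhalf²=0.040000
  -B: nom -36.000 → Σnom=-82.000; wc +0.190/-0.190 → slack +0.220/-0.560; half-tol=0.190, Σhalf²=0.076100
  +C: nom +44.800 → Σnom=-37.200; wc +0.050/-0.040 → slack +0.270/-0.600; half-tol=0.045, Σhalf²=0.078125
Nominal = -37.200. Worst-case = [-37.200 - 0.600, -37.200 + 0.270] = [-37.800, -36.930]. RSS = √0.078125 = 0.280.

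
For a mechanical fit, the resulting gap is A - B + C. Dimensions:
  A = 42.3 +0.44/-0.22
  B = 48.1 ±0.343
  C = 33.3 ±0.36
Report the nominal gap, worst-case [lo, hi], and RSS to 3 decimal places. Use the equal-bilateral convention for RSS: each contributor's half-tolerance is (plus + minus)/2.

nominal=27.500 wc=[26.577,28.643] rss=0.597

Stack each dimension's contribution:
  +A: nom +42.300 → Σnom=42.300; wc +0.440/-0.220 → slack +0.440/-0.220; half-tol=0.330, Σhalf²=0.108900
  -B: nom -48.100 → Σnom=-5.800; wc +0.343/-0.343 → slack +0.783/-0.563; half-tol=0.343, Σhalf²=0.226549
  +C: nom +33.300 → Σnom=27.500; wc +0.360/-0.360 → slack +1.143/-0.923; half-tol=0.360, Σhalf²=0.356149
Nominal = 27.500. Worst-case = [27.500 - 0.923, 27.500 + 1.143] = [26.577, 28.643]. RSS = √0.356149 = 0.597.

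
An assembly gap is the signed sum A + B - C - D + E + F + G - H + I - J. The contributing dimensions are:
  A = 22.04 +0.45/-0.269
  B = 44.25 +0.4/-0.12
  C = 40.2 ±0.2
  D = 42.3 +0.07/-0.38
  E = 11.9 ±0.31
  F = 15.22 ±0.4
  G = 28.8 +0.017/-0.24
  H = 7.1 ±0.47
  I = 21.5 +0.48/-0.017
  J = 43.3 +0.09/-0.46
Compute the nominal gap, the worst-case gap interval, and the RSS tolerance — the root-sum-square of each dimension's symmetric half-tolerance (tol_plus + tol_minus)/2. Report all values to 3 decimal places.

Stack each dimension's contribution:
  +A: nom +22.040 → Σnom=22.040; wc +0.450/-0.269 → slack +0.450/-0.269; half-tol=0.360, Σhalf²=0.129240
  +B: nom +44.250 → Σnom=66.290; wc +0.400/-0.120 → slack +0.850/-0.389; half-tol=0.260, Σhalf²=0.196840
  -C: nom -40.200 → Σnom=26.090; wc +0.200/-0.200 → slack +1.050/-0.589; half-tol=0.200, Σhalf²=0.236840
  -D: nom -42.300 → Σnom=-16.210; wc +0.380/-0.070 → slack +1.430/-0.659; half-tol=0.225, Σhalf²=0.287465
  +E: nom +11.900 → Σnom=-4.310; wc +0.310/-0.310 → slack +1.740/-0.969; half-tol=0.310, Σhalf²=0.383565
  +F: nom +15.220 → Σnom=10.910; wc +0.400/-0.400 → slack +2.140/-1.369; half-tol=0.400, Σhalf²=0.543565
  +G: nom +28.800 → Σnom=39.710; wc +0.017/-0.240 → slack +2.157/-1.609; half-tol=0.129, Σhalf²=0.560078
  -H: nom -7.100 → Σnom=32.610; wc +0.470/-0.470 → slack +2.627/-2.079; half-tol=0.470, Σhalf²=0.780978
  +I: nom +21.500 → Σnom=54.110; wc +0.480/-0.017 → slack +3.107/-2.096; half-tol=0.248, Σhalf²=0.842730
  -J: nom -43.300 → Σnom=10.810; wc +0.460/-0.090 → slack +3.567/-2.186; half-tol=0.275, Σhalf²=0.918355
Nominal = 10.810. Worst-case = [10.810 - 2.186, 10.810 + 3.567] = [8.624, 14.377]. RSS = √0.918355 = 0.958.

nominal=10.810 wc=[8.624,14.377] rss=0.958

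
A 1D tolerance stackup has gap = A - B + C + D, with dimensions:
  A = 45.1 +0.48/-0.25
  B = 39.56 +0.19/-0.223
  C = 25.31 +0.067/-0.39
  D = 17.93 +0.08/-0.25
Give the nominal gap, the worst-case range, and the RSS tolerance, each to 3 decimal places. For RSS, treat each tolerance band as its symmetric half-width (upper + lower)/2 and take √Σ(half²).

nominal=48.780 wc=[47.700,49.630] rss=0.505

Stack each dimension's contribution:
  +A: nom +45.100 → Σnom=45.100; wc +0.480/-0.250 → slack +0.480/-0.250; half-tol=0.365, Σhalf²=0.133225
  -B: nom -39.560 → Σnom=5.540; wc +0.223/-0.190 → slack +0.703/-0.440; half-tol=0.207, Σhalf²=0.175867
  +C: nom +25.310 → Σnom=30.850; wc +0.067/-0.390 → slack +0.770/-0.830; half-tol=0.229, Σhalf²=0.228079
  +D: nom +17.930 → Σnom=48.780; wc +0.080/-0.250 → slack +0.850/-1.080; half-tol=0.165, Σhalf²=0.255304
Nominal = 48.780. Worst-case = [48.780 - 1.080, 48.780 + 0.850] = [47.700, 49.630]. RSS = √0.255304 = 0.505.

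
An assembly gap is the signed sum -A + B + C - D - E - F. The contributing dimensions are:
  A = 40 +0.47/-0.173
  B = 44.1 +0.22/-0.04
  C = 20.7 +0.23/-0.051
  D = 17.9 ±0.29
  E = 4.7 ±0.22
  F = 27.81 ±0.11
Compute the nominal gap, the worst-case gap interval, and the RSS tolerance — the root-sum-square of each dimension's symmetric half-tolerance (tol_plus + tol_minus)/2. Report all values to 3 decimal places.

nominal=-25.610 wc=[-26.791,-24.367] rss=0.533

Stack each dimension's contribution:
  -A: nom -40.000 → Σnom=-40.000; wc +0.173/-0.470 → slack +0.173/-0.470; half-tol=0.322, Σhalf²=0.103362
  +B: nom +44.100 → Σnom=4.100; wc +0.220/-0.040 → slack +0.393/-0.510; half-tol=0.130, Σhalf²=0.120262
  +C: nom +20.700 → Σnom=24.800; wc +0.230/-0.051 → slack +0.623/-0.561; half-tol=0.141, Σhalf²=0.140003
  -D: nom -17.900 → Σnom=6.900; wc +0.290/-0.290 → slack +0.913/-0.851; half-tol=0.290, Σhalf²=0.224102
  -E: nom -4.700 → Σnom=2.200; wc +0.220/-0.220 → slack +1.133/-1.071; half-tol=0.220, Σhalf²=0.272502
  -F: nom -27.810 → Σnom=-25.610; wc +0.110/-0.110 → slack +1.243/-1.181; half-tol=0.110, Σhalf²=0.284602
Nominal = -25.610. Worst-case = [-25.610 - 1.181, -25.610 + 1.243] = [-26.791, -24.367]. RSS = √0.284602 = 0.533.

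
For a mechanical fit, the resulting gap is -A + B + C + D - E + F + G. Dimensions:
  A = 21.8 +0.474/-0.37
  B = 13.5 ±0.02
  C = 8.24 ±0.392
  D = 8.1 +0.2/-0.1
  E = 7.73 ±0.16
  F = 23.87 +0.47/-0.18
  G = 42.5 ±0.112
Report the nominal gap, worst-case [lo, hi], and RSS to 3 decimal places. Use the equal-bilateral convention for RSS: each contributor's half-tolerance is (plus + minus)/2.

nominal=66.680 wc=[65.242,68.404] rss=0.706

Stack each dimension's contribution:
  -A: nom -21.800 → Σnom=-21.800; wc +0.370/-0.474 → slack +0.370/-0.474; half-tol=0.422, Σhalf²=0.178084
  +B: nom +13.500 → Σnom=-8.300; wc +0.020/-0.020 → slack +0.390/-0.494; half-tol=0.020, Σhalf²=0.178484
  +C: nom +8.240 → Σnom=-0.060; wc +0.392/-0.392 → slack +0.782/-0.886; half-tol=0.392, Σhalf²=0.332148
  +D: nom +8.100 → Σnom=8.040; wc +0.200/-0.100 → slack +0.982/-0.986; half-tol=0.150, Σhalf²=0.354648
  -E: nom -7.730 → Σnom=0.310; wc +0.160/-0.160 → slack +1.142/-1.146; half-tol=0.160, Σhalf²=0.380248
  +F: nom +23.870 → Σnom=24.180; wc +0.470/-0.180 → slack +1.612/-1.326; half-tol=0.325, Σhalf²=0.485873
  +G: nom +42.500 → Σnom=66.680; wc +0.112/-0.112 → slack +1.724/-1.438; half-tol=0.112, Σhalf²=0.498417
Nominal = 66.680. Worst-case = [66.680 - 1.438, 66.680 + 1.724] = [65.242, 68.404]. RSS = √0.498417 = 0.706.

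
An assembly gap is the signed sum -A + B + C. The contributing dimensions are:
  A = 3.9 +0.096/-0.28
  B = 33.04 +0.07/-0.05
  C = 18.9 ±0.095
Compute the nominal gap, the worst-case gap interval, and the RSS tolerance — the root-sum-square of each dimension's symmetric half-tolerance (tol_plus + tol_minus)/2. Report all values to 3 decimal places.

nominal=48.040 wc=[47.799,48.485] rss=0.219

Stack each dimension's contribution:
  -A: nom -3.900 → Σnom=-3.900; wc +0.280/-0.096 → slack +0.280/-0.096; half-tol=0.188, Σhalf²=0.035344
  +B: nom +33.040 → Σnom=29.140; wc +0.070/-0.050 → slack +0.350/-0.146; half-tol=0.060, Σhalf²=0.038944
  +C: nom +18.900 → Σnom=48.040; wc +0.095/-0.095 → slack +0.445/-0.241; half-tol=0.095, Σhalf²=0.047969
Nominal = 48.040. Worst-case = [48.040 - 0.241, 48.040 + 0.445] = [47.799, 48.485]. RSS = √0.047969 = 0.219.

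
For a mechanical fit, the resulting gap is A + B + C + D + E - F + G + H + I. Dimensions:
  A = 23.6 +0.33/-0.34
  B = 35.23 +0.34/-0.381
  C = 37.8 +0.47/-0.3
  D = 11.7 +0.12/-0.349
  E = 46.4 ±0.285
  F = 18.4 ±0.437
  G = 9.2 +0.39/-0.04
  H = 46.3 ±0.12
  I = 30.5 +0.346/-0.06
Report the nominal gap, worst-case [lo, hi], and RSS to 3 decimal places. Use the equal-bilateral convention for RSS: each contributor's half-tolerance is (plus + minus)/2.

Stack each dimension's contribution:
  +A: nom +23.600 → Σnom=23.600; wc +0.330/-0.340 → slack +0.330/-0.340; half-tol=0.335, Σhalf²=0.112225
  +B: nom +35.230 → Σnom=58.830; wc +0.340/-0.381 → slack +0.670/-0.721; half-tol=0.361, Σhalf²=0.242185
  +C: nom +37.800 → Σnom=96.630; wc +0.470/-0.300 → slack +1.140/-1.021; half-tol=0.385, Σhalf²=0.390410
  +D: nom +11.700 → Σnom=108.330; wc +0.120/-0.349 → slack +1.260/-1.370; half-tol=0.234, Σhalf²=0.445401
  +E: nom +46.400 → Σnom=154.730; wc +0.285/-0.285 → slack +1.545/-1.655; half-tol=0.285, Σhalf²=0.526626
  -F: nom -18.400 → Σnom=136.330; wc +0.437/-0.437 → slack +1.982/-2.092; half-tol=0.437, Σhalf²=0.717595
  +G: nom +9.200 → Σnom=145.530; wc +0.390/-0.040 → slack +2.372/-2.132; half-tol=0.215, Σhalf²=0.763820
  +H: nom +46.300 → Σnom=191.830; wc +0.120/-0.120 → slack +2.492/-2.252; half-tol=0.120, Σhalf²=0.778220
  +I: nom +30.500 → Σnom=222.330; wc +0.346/-0.060 → slack +2.838/-2.312; half-tol=0.203, Σhalf²=0.819429
Nominal = 222.330. Worst-case = [222.330 - 2.312, 222.330 + 2.838] = [220.018, 225.168]. RSS = √0.819429 = 0.905.

nominal=222.330 wc=[220.018,225.168] rss=0.905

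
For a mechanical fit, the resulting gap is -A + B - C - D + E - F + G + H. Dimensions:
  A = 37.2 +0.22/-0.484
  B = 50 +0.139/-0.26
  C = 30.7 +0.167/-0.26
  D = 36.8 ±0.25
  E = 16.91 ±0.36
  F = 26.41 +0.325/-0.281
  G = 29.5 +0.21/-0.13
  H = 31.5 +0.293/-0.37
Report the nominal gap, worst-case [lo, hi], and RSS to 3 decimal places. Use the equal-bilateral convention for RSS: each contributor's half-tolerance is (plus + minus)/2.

nominal=-3.200 wc=[-5.282,-0.923] rss=0.795

Stack each dimension's contribution:
  -A: nom -37.200 → Σnom=-37.200; wc +0.484/-0.220 → slack +0.484/-0.220; half-tol=0.352, Σhalf²=0.123904
  +B: nom +50.000 → Σnom=12.800; wc +0.139/-0.260 → slack +0.623/-0.480; half-tol=0.200, Σhalf²=0.163704
  -C: nom -30.700 → Σnom=-17.900; wc +0.260/-0.167 → slack +0.883/-0.647; half-tol=0.214, Σhalf²=0.209287
  -D: nom -36.800 → Σnom=-54.700; wc +0.250/-0.250 → slack +1.133/-0.897; half-tol=0.250, Σhalf²=0.271787
  +E: nom +16.910 → Σnom=-37.790; wc +0.360/-0.360 → slack +1.493/-1.257; half-tol=0.360, Σhalf²=0.401387
  -F: nom -26.410 → Σnom=-64.200; wc +0.281/-0.325 → slack +1.774/-1.582; half-tol=0.303, Σhalf²=0.493196
  +G: nom +29.500 → Σnom=-34.700; wc +0.210/-0.130 → slack +1.984/-1.712; half-tol=0.170, Σhalf²=0.522096
  +H: nom +31.500 → Σnom=-3.200; wc +0.293/-0.370 → slack +2.277/-2.082; half-tol=0.332, Σhalf²=0.631988
Nominal = -3.200. Worst-case = [-3.200 - 2.082, -3.200 + 2.277] = [-5.282, -0.923]. RSS = √0.631988 = 0.795.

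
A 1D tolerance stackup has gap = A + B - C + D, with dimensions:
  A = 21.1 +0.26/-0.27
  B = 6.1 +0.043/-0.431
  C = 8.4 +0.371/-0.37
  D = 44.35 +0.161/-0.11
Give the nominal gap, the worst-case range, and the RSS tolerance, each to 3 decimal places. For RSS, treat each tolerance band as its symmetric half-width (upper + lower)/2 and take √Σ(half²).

Stack each dimension's contribution:
  +A: nom +21.100 → Σnom=21.100; wc +0.260/-0.270 → slack +0.260/-0.270; half-tol=0.265, Σhalf²=0.070225
  +B: nom +6.100 → Σnom=27.200; wc +0.043/-0.431 → slack +0.303/-0.701; half-tol=0.237, Σhalf²=0.126394
  -C: nom -8.400 → Σnom=18.800; wc +0.370/-0.371 → slack +0.673/-1.072; half-tol=0.370, Σhalf²=0.263664
  +D: nom +44.350 → Σnom=63.150; wc +0.161/-0.110 → slack +0.834/-1.182; half-tol=0.136, Σhalf²=0.282025
Nominal = 63.150. Worst-case = [63.150 - 1.182, 63.150 + 0.834] = [61.968, 63.984]. RSS = √0.282025 = 0.531.

nominal=63.150 wc=[61.968,63.984] rss=0.531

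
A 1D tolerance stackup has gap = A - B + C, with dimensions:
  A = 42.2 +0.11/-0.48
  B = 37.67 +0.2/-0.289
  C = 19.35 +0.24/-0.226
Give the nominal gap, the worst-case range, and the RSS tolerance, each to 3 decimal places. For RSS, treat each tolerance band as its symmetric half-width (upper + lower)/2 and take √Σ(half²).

Stack each dimension's contribution:
  +A: nom +42.200 → Σnom=42.200; wc +0.110/-0.480 → slack +0.110/-0.480; half-tol=0.295, Σhalf²=0.087025
  -B: nom -37.670 → Σnom=4.530; wc +0.289/-0.200 → slack +0.399/-0.680; half-tol=0.244, Σhalf²=0.146805
  +C: nom +19.350 → Σnom=23.880; wc +0.240/-0.226 → slack +0.639/-0.906; half-tol=0.233, Σhalf²=0.201094
Nominal = 23.880. Worst-case = [23.880 - 0.906, 23.880 + 0.639] = [22.974, 24.519]. RSS = √0.201094 = 0.448.

nominal=23.880 wc=[22.974,24.519] rss=0.448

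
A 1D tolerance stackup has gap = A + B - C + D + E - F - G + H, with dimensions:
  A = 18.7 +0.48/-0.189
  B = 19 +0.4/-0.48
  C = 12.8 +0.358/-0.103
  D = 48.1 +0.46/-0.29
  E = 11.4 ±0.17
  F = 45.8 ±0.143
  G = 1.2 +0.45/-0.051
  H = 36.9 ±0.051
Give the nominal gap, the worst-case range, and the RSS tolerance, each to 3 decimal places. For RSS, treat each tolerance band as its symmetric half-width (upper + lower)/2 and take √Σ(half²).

nominal=74.300 wc=[72.169,76.158] rss=0.784

Stack each dimension's contribution:
  +A: nom +18.700 → Σnom=18.700; wc +0.480/-0.189 → slack +0.480/-0.189; half-tol=0.335, Σhalf²=0.111890
  +B: nom +19.000 → Σnom=37.700; wc +0.400/-0.480 → slack +0.880/-0.669; half-tol=0.440, Σhalf²=0.305490
  -C: nom -12.800 → Σnom=24.900; wc +0.103/-0.358 → slack +0.983/-1.027; half-tol=0.230, Σhalf²=0.358621
  +D: nom +48.100 → Σnom=73.000; wc +0.460/-0.290 → slack +1.443/-1.317; half-tol=0.375, Σhalf²=0.499246
  +E: nom +11.400 → Σnom=84.400; wc +0.170/-0.170 → slack +1.613/-1.487; half-tol=0.170, Σhalf²=0.528146
  -F: nom -45.800 → Σnom=38.600; wc +0.143/-0.143 → slack +1.756/-1.630; half-tol=0.143, Σhalf²=0.548595
  -G: nom -1.200 → Σnom=37.400; wc +0.051/-0.450 → slack +1.807/-2.080; half-tol=0.251, Σhalf²=0.611345
  +H: nom +36.900 → Σnom=74.300; wc +0.051/-0.051 → slack +1.858/-2.131; half-tol=0.051, Σhalf²=0.613946
Nominal = 74.300. Worst-case = [74.300 - 2.131, 74.300 + 1.858] = [72.169, 76.158]. RSS = √0.613946 = 0.784.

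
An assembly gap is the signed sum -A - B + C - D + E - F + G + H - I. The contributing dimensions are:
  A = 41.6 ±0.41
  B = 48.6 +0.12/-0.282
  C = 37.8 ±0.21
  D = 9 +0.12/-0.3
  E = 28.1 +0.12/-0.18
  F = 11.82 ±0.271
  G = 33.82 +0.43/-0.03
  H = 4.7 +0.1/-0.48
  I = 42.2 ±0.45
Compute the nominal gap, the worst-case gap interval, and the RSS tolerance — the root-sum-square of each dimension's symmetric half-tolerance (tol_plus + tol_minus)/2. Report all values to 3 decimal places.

nominal=-48.800 wc=[-51.071,-46.227] rss=0.856

Stack each dimension's contribution:
  -A: nom -41.600 → Σnom=-41.600; wc +0.410/-0.410 → slack +0.410/-0.410; half-tol=0.410, Σhalf²=0.168100
  -B: nom -48.600 → Σnom=-90.200; wc +0.282/-0.120 → slack +0.692/-0.530; half-tol=0.201, Σhalf²=0.208501
  +C: nom +37.800 → Σnom=-52.400; wc +0.210/-0.210 → slack +0.902/-0.740; half-tol=0.210, Σhalf²=0.252601
  -D: nom -9.000 → Σnom=-61.400; wc +0.300/-0.120 → slack +1.202/-0.860; half-tol=0.210, Σhalf²=0.296701
  +E: nom +28.100 → Σnom=-33.300; wc +0.120/-0.180 → slack +1.322/-1.040; half-tol=0.150, Σhalf²=0.319201
  -F: nom -11.820 → Σnom=-45.120; wc +0.271/-0.271 → slack +1.593/-1.311; half-tol=0.271, Σhalf²=0.392642
  +G: nom +33.820 → Σnom=-11.300; wc +0.430/-0.030 → slack +2.023/-1.341; half-tol=0.230, Σhalf²=0.445542
  +H: nom +4.700 → Σnom=-6.600; wc +0.100/-0.480 → slack +2.123/-1.821; half-tol=0.290, Σhalf²=0.529642
  -I: nom -42.200 → Σnom=-48.800; wc +0.450/-0.450 → slack +2.573/-2.271; half-tol=0.450, Σhalf²=0.732142
Nominal = -48.800. Worst-case = [-48.800 - 2.271, -48.800 + 2.573] = [-51.071, -46.227]. RSS = √0.732142 = 0.856.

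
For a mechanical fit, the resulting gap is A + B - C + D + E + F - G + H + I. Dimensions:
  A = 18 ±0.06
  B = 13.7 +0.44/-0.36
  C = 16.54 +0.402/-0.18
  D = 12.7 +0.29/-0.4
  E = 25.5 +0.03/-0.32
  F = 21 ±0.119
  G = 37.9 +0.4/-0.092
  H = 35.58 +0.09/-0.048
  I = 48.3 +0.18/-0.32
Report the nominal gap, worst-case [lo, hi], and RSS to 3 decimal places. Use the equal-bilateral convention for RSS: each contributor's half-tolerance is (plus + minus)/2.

nominal=120.340 wc=[117.911,121.821] rss=0.735

Stack each dimension's contribution:
  +A: nom +18.000 → Σnom=18.000; wc +0.060/-0.060 → slack +0.060/-0.060; half-tol=0.060, Σhalf²=0.003600
  +B: nom +13.700 → Σnom=31.700; wc +0.440/-0.360 → slack +0.500/-0.420; half-tol=0.400, Σhalf²=0.163600
  -C: nom -16.540 → Σnom=15.160; wc +0.180/-0.402 → slack +0.680/-0.822; half-tol=0.291, Σhalf²=0.248281
  +D: nom +12.700 → Σnom=27.860; wc +0.290/-0.400 → slack +0.970/-1.222; half-tol=0.345, Σhalf²=0.367306
  +E: nom +25.500 → Σnom=53.360; wc +0.030/-0.320 → slack +1.000/-1.542; half-tol=0.175, Σhalf²=0.397931
  +F: nom +21.000 → Σnom=74.360; wc +0.119/-0.119 → slack +1.119/-1.661; half-tol=0.119, Σhalf²=0.412092
  -G: nom -37.900 → Σnom=36.460; wc +0.092/-0.400 → slack +1.211/-2.061; half-tol=0.246, Σhalf²=0.472608
  +H: nom +35.580 → Σnom=72.040; wc +0.090/-0.048 → slack +1.301/-2.109; half-tol=0.069, Σhalf²=0.477369
  +I: nom +48.300 → Σnom=120.340; wc +0.180/-0.320 → slack +1.481/-2.429; half-tol=0.250, Σhalf²=0.539869
Nominal = 120.340. Worst-case = [120.340 - 2.429, 120.340 + 1.481] = [117.911, 121.821]. RSS = √0.539869 = 0.735.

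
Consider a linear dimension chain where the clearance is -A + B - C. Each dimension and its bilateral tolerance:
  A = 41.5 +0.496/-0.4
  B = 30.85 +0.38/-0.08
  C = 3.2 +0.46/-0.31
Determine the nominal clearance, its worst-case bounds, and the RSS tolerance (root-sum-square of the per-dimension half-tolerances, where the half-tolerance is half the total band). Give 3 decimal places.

nominal=-13.850 wc=[-14.886,-12.760] rss=0.634

Stack each dimension's contribution:
  -A: nom -41.500 → Σnom=-41.500; wc +0.400/-0.496 → slack +0.400/-0.496; half-tol=0.448, Σhalf²=0.200704
  +B: nom +30.850 → Σnom=-10.650; wc +0.380/-0.080 → slack +0.780/-0.576; half-tol=0.230, Σhalf²=0.253604
  -C: nom -3.200 → Σnom=-13.850; wc +0.310/-0.460 → slack +1.090/-1.036; half-tol=0.385, Σhalf²=0.401829
Nominal = -13.850. Worst-case = [-13.850 - 1.036, -13.850 + 1.090] = [-14.886, -12.760]. RSS = √0.401829 = 0.634.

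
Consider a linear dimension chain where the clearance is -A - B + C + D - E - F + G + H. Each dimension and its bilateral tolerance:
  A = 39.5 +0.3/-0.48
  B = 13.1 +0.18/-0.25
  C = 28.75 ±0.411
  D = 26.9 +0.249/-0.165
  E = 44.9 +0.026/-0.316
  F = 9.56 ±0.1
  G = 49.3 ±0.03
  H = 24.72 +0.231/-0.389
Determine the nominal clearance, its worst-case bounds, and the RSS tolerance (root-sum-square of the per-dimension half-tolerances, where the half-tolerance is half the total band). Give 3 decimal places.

Stack each dimension's contribution:
  -A: nom -39.500 → Σnom=-39.500; wc +0.480/-0.300 → slack +0.480/-0.300; half-tol=0.390, Σhalf²=0.152100
  -B: nom -13.100 → Σnom=-52.600; wc +0.250/-0.180 → slack +0.730/-0.480; half-tol=0.215, Σhalf²=0.198325
  +C: nom +28.750 → Σnom=-23.850; wc +0.411/-0.411 → slack +1.141/-0.891; half-tol=0.411, Σhalf²=0.367246
  +D: nom +26.900 → Σnom=3.050; wc +0.249/-0.165 → slack +1.390/-1.056; half-tol=0.207, Σhalf²=0.410095
  -E: nom -44.900 → Σnom=-41.850; wc +0.316/-0.026 → slack +1.706/-1.082; half-tol=0.171, Σhalf²=0.439336
  -F: nom -9.560 → Σnom=-51.410; wc +0.100/-0.100 → slack +1.806/-1.182; half-tol=0.100, Σhalf²=0.449336
  +G: nom +49.300 → Σnom=-2.110; wc +0.030/-0.030 → slack +1.836/-1.212; half-tol=0.030, Σhalf²=0.450236
  +H: nom +24.720 → Σnom=22.610; wc +0.231/-0.389 → slack +2.067/-1.601; half-tol=0.310, Σhalf²=0.546336
Nominal = 22.610. Worst-case = [22.610 - 1.601, 22.610 + 2.067] = [21.009, 24.677]. RSS = √0.546336 = 0.739.

nominal=22.610 wc=[21.009,24.677] rss=0.739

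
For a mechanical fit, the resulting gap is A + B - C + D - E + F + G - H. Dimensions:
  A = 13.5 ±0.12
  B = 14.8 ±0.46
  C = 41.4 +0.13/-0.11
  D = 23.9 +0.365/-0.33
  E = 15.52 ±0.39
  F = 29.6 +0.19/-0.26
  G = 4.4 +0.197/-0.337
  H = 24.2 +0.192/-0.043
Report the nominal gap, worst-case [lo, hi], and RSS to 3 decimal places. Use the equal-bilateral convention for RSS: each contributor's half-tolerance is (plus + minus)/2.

nominal=5.080 wc=[2.861,6.955] rss=0.806

Stack each dimension's contribution:
  +A: nom +13.500 → Σnom=13.500; wc +0.120/-0.120 → slack +0.120/-0.120; half-tol=0.120, Σhalf²=0.014400
  +B: nom +14.800 → Σnom=28.300; wc +0.460/-0.460 → slack +0.580/-0.580; half-tol=0.460, Σhalf²=0.226000
  -C: nom -41.400 → Σnom=-13.100; wc +0.110/-0.130 → slack +0.690/-0.710; half-tol=0.120, Σhalf²=0.240400
  +D: nom +23.900 → Σnom=10.800; wc +0.365/-0.330 → slack +1.055/-1.040; half-tol=0.348, Σhalf²=0.361156
  -E: nom -15.520 → Σnom=-4.720; wc +0.390/-0.390 → slack +1.445/-1.430; half-tol=0.390, Σhalf²=0.513256
  +F: nom +29.600 → Σnom=24.880; wc +0.190/-0.260 → slack +1.635/-1.690; half-tol=0.225, Σhalf²=0.563881
  +G: nom +4.400 → Σnom=29.280; wc +0.197/-0.337 → slack +1.832/-2.027; half-tol=0.267, Σhalf²=0.635170
  -H: nom -24.200 → Σnom=5.080; wc +0.043/-0.192 → slack +1.875/-2.219; half-tol=0.117, Σhalf²=0.648977
Nominal = 5.080. Worst-case = [5.080 - 2.219, 5.080 + 1.875] = [2.861, 6.955]. RSS = √0.648977 = 0.806.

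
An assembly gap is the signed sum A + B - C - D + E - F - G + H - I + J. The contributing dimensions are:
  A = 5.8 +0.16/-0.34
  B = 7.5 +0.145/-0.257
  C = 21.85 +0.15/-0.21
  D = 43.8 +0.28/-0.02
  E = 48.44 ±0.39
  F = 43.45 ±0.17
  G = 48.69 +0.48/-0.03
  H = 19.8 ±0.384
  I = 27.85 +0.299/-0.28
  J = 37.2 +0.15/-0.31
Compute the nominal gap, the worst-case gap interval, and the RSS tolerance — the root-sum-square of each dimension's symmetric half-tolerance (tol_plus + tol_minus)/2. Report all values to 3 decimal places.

Stack each dimension's contribution:
  +A: nom +5.800 → Σnom=5.800; wc +0.160/-0.340 → slack +0.160/-0.340; half-tol=0.250, Σhalf²=0.062500
  +B: nom +7.500 → Σnom=13.300; wc +0.145/-0.257 → slack +0.305/-0.597; half-tol=0.201, Σhalf²=0.102901
  -C: nom -21.850 → Σnom=-8.550; wc +0.210/-0.150 → slack +0.515/-0.747; half-tol=0.180, Σhalf²=0.135301
  -D: nom -43.800 → Σnom=-52.350; wc +0.020/-0.280 → slack +0.535/-1.027; half-tol=0.150, Σhalf²=0.157801
  +E: nom +48.440 → Σnom=-3.910; wc +0.390/-0.390 → slack +0.925/-1.417; half-tol=0.390, Σhalf²=0.309901
  -F: nom -43.450 → Σnom=-47.360; wc +0.170/-0.170 → slack +1.095/-1.587; half-tol=0.170, Σhalf²=0.338801
  -G: nom -48.690 → Σnom=-96.050; wc +0.030/-0.480 → slack +1.125/-2.067; half-tol=0.255, Σhalf²=0.403826
  +H: nom +19.800 → Σnom=-76.250; wc +0.384/-0.384 → slack +1.509/-2.451; half-tol=0.384, Σhalf²=0.551282
  -I: nom -27.850 → Σnom=-104.100; wc +0.280/-0.299 → slack +1.789/-2.750; half-tol=0.289, Σhalf²=0.635092
  +J: nom +37.200 → Σnom=-66.900; wc +0.150/-0.310 → slack +1.939/-3.060; half-tol=0.230, Σhalf²=0.687992
Nominal = -66.900. Worst-case = [-66.900 - 3.060, -66.900 + 1.939] = [-69.960, -64.961]. RSS = √0.687992 = 0.829.

nominal=-66.900 wc=[-69.960,-64.961] rss=0.829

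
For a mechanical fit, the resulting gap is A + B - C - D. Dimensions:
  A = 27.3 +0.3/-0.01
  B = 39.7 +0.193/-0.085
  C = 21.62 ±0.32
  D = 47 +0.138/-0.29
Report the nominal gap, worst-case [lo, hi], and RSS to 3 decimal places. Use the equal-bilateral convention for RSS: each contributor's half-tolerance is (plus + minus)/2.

nominal=-1.620 wc=[-2.173,-0.517] rss=0.438

Stack each dimension's contribution:
  +A: nom +27.300 → Σnom=27.300; wc +0.300/-0.010 → slack +0.300/-0.010; half-tol=0.155, Σhalf²=0.024025
  +B: nom +39.700 → Σnom=67.000; wc +0.193/-0.085 → slack +0.493/-0.095; half-tol=0.139, Σhalf²=0.043346
  -C: nom -21.620 → Σnom=45.380; wc +0.320/-0.320 → slack +0.813/-0.415; half-tol=0.320, Σhalf²=0.145746
  -D: nom -47.000 → Σnom=-1.620; wc +0.290/-0.138 → slack +1.103/-0.553; half-tol=0.214, Σhalf²=0.191542
Nominal = -1.620. Worst-case = [-1.620 - 0.553, -1.620 + 1.103] = [-2.173, -0.517]. RSS = √0.191542 = 0.438.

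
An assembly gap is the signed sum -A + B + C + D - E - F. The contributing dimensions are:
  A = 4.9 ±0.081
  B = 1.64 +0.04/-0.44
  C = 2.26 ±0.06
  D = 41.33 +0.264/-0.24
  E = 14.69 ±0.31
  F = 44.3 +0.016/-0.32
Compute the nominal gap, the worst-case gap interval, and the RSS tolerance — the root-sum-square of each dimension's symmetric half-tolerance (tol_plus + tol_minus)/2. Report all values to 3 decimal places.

nominal=-18.660 wc=[-19.807,-17.585] rss=0.506

Stack each dimension's contribution:
  -A: nom -4.900 → Σnom=-4.900; wc +0.081/-0.081 → slack +0.081/-0.081; half-tol=0.081, Σhalf²=0.006561
  +B: nom +1.640 → Σnom=-3.260; wc +0.040/-0.440 → slack +0.121/-0.521; half-tol=0.240, Σhalf²=0.064161
  +C: nom +2.260 → Σnom=-1.000; wc +0.060/-0.060 → slack +0.181/-0.581; half-tol=0.060, Σhalf²=0.067761
  +D: nom +41.330 → Σnom=40.330; wc +0.264/-0.240 → slack +0.445/-0.821; half-tol=0.252, Σhalf²=0.131265
  -E: nom -14.690 → Σnom=25.640; wc +0.310/-0.310 → slack +0.755/-1.131; half-tol=0.310, Σhalf²=0.227365
  -F: nom -44.300 → Σnom=-18.660; wc +0.320/-0.016 → slack +1.075/-1.147; half-tol=0.168, Σhalf²=0.255589
Nominal = -18.660. Worst-case = [-18.660 - 1.147, -18.660 + 1.075] = [-19.807, -17.585]. RSS = √0.255589 = 0.506.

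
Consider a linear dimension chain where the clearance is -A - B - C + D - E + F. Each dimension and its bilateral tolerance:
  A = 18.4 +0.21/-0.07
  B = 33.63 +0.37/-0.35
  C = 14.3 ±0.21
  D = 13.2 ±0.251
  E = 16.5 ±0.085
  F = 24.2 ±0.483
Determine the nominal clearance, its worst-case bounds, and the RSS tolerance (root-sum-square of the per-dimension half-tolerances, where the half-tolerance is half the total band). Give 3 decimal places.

Stack each dimension's contribution:
  -A: nom -18.400 → Σnom=-18.400; wc +0.070/-0.210 → slack +0.070/-0.210; half-tol=0.140, Σhalf²=0.019600
  -B: nom -33.630 → Σnom=-52.030; wc +0.350/-0.370 → slack +0.420/-0.580; half-tol=0.360, Σhalf²=0.149200
  -C: nom -14.300 → Σnom=-66.330; wc +0.210/-0.210 → slack +0.630/-0.790; half-tol=0.210, Σhalf²=0.193300
  +D: nom +13.200 → Σnom=-53.130; wc +0.251/-0.251 → slack +0.881/-1.041; half-tol=0.251, Σhalf²=0.256301
  -E: nom -16.500 → Σnom=-69.630; wc +0.085/-0.085 → slack +0.966/-1.126; half-tol=0.085, Σhalf²=0.263526
  +F: nom +24.200 → Σnom=-45.430; wc +0.483/-0.483 → slack +1.449/-1.609; half-tol=0.483, Σhalf²=0.496815
Nominal = -45.430. Worst-case = [-45.430 - 1.609, -45.430 + 1.449] = [-47.039, -43.981]. RSS = √0.496815 = 0.705.

nominal=-45.430 wc=[-47.039,-43.981] rss=0.705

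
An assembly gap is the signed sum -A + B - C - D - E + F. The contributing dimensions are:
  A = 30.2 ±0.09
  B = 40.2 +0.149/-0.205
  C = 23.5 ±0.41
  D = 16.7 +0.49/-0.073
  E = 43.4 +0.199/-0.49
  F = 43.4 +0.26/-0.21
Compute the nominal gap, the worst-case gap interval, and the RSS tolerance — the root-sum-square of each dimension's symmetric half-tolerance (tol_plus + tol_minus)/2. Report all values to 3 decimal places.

Stack each dimension's contribution:
  -A: nom -30.200 → Σnom=-30.200; wc +0.090/-0.090 → slack +0.090/-0.090; half-tol=0.090, Σhalf²=0.008100
  +B: nom +40.200 → Σnom=10.000; wc +0.149/-0.205 → slack +0.239/-0.295; half-tol=0.177, Σhalf²=0.039429
  -C: nom -23.500 → Σnom=-13.500; wc +0.410/-0.410 → slack +0.649/-0.705; half-tol=0.410, Σhalf²=0.207529
  -D: nom -16.700 → Σnom=-30.200; wc +0.073/-0.490 → slack +0.722/-1.195; half-tol=0.281, Σhalf²=0.286771
  -E: nom -43.400 → Σnom=-73.600; wc +0.490/-0.199 → slack +1.212/-1.394; half-tol=0.345, Σhalf²=0.405451
  +F: nom +43.400 → Σnom=-30.200; wc +0.260/-0.210 → slack +1.472/-1.604; half-tol=0.235, Σhalf²=0.460676
Nominal = -30.200. Worst-case = [-30.200 - 1.604, -30.200 + 1.472] = [-31.804, -28.728]. RSS = √0.460676 = 0.679.

nominal=-30.200 wc=[-31.804,-28.728] rss=0.679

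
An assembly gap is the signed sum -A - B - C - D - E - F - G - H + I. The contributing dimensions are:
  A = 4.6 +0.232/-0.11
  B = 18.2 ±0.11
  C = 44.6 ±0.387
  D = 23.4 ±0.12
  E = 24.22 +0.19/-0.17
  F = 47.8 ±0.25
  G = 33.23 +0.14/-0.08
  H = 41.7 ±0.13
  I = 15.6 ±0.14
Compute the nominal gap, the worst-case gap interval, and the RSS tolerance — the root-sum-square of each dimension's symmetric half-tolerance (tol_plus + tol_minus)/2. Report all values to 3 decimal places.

Stack each dimension's contribution:
  -A: nom -4.600 → Σnom=-4.600; wc +0.110/-0.232 → slack +0.110/-0.232; half-tol=0.171, Σhalf²=0.029241
  -B: nom -18.200 → Σnom=-22.800; wc +0.110/-0.110 → slack +0.220/-0.342; half-tol=0.110, Σhalf²=0.041341
  -C: nom -44.600 → Σnom=-67.400; wc +0.387/-0.387 → slack +0.607/-0.729; half-tol=0.387, Σhalf²=0.191110
  -D: nom -23.400 → Σnom=-90.800; wc +0.120/-0.120 → slack +0.727/-0.849; half-tol=0.120, Σhalf²=0.205510
  -E: nom -24.220 → Σnom=-115.020; wc +0.170/-0.190 → slack +0.897/-1.039; half-tol=0.180, Σhalf²=0.237910
  -F: nom -47.800 → Σnom=-162.820; wc +0.250/-0.250 → slack +1.147/-1.289; half-tol=0.250, Σhalf²=0.300410
  -G: nom -33.230 → Σnom=-196.050; wc +0.080/-0.140 → slack +1.227/-1.429; half-tol=0.110, Σhalf²=0.312510
  -H: nom -41.700 → Σnom=-237.750; wc +0.130/-0.130 → slack +1.357/-1.559; half-tol=0.130, Σhalf²=0.329410
  +I: nom +15.600 → Σnom=-222.150; wc +0.140/-0.140 → slack +1.497/-1.699; half-tol=0.140, Σhalf²=0.349010
Nominal = -222.150. Worst-case = [-222.150 - 1.699, -222.150 + 1.497] = [-223.849, -220.653]. RSS = √0.349010 = 0.591.

nominal=-222.150 wc=[-223.849,-220.653] rss=0.591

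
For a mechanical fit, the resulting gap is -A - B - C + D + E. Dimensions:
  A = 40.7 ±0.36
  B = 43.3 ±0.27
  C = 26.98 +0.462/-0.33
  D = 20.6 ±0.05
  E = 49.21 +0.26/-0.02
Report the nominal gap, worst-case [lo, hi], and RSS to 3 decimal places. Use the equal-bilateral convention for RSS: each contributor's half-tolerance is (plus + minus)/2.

nominal=-41.170 wc=[-42.332,-39.900] rss=0.618

Stack each dimension's contribution:
  -A: nom -40.700 → Σnom=-40.700; wc +0.360/-0.360 → slack +0.360/-0.360; half-tol=0.360, Σhalf²=0.129600
  -B: nom -43.300 → Σnom=-84.000; wc +0.270/-0.270 → slack +0.630/-0.630; half-tol=0.270, Σhalf²=0.202500
  -C: nom -26.980 → Σnom=-110.980; wc +0.330/-0.462 → slack +0.960/-1.092; half-tol=0.396, Σhalf²=0.359316
  +D: nom +20.600 → Σnom=-90.380; wc +0.050/-0.050 → slack +1.010/-1.142; half-tol=0.050, Σhalf²=0.361816
  +E: nom +49.210 → Σnom=-41.170; wc +0.260/-0.020 → slack +1.270/-1.162; half-tol=0.140, Σhalf²=0.381416
Nominal = -41.170. Worst-case = [-41.170 - 1.162, -41.170 + 1.270] = [-42.332, -39.900]. RSS = √0.381416 = 0.618.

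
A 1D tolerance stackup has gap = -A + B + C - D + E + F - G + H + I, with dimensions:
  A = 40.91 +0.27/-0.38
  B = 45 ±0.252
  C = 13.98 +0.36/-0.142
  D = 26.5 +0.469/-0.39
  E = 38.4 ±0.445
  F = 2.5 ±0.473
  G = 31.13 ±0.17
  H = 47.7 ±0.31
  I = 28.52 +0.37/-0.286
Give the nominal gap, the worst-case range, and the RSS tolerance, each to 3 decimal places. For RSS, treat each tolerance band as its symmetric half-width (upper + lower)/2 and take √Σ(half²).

Stack each dimension's contribution:
  -A: nom -40.910 → Σnom=-40.910; wc +0.380/-0.270 → slack +0.380/-0.270; half-tol=0.325, Σhalf²=0.105625
  +B: nom +45.000 → Σnom=4.090; wc +0.252/-0.252 → slack +0.632/-0.522; half-tol=0.252, Σhalf²=0.169129
  +C: nom +13.980 → Σnom=18.070; wc +0.360/-0.142 → slack +0.992/-0.664; half-tol=0.251, Σhalf²=0.232130
  -D: nom -26.500 → Σnom=-8.430; wc +0.390/-0.469 → slack +1.382/-1.133; half-tol=0.429, Σhalf²=0.416600
  +E: nom +38.400 → Σnom=29.970; wc +0.445/-0.445 → slack +1.827/-1.578; half-tol=0.445, Σhalf²=0.614625
  +F: nom +2.500 → Σnom=32.470; wc +0.473/-0.473 → slack +2.300/-2.051; half-tol=0.473, Σhalf²=0.838354
  -G: nom -31.130 → Σnom=1.340; wc +0.170/-0.170 → slack +2.470/-2.221; half-tol=0.170, Σhalf²=0.867254
  +H: nom +47.700 → Σnom=49.040; wc +0.310/-0.310 → slack +2.780/-2.531; half-tol=0.310, Σhalf²=0.963354
  +I: nom +28.520 → Σnom=77.560; wc +0.370/-0.286 → slack +3.150/-2.817; half-tol=0.328, Σhalf²=1.070938
Nominal = 77.560. Worst-case = [77.560 - 2.817, 77.560 + 3.150] = [74.743, 80.710]. RSS = √1.070938 = 1.035.

nominal=77.560 wc=[74.743,80.710] rss=1.035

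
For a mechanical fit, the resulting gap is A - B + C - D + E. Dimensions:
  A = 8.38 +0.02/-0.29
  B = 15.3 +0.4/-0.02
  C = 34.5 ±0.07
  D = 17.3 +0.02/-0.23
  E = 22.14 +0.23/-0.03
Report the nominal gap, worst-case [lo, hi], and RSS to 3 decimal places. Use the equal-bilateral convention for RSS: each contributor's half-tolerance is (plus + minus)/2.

nominal=32.420 wc=[31.610,32.990] rss=0.325

Stack each dimension's contribution:
  +A: nom +8.380 → Σnom=8.380; wc +0.020/-0.290 → slack +0.020/-0.290; half-tol=0.155, Σhalf²=0.024025
  -B: nom -15.300 → Σnom=-6.920; wc +0.020/-0.400 → slack +0.040/-0.690; half-tol=0.210, Σhalf²=0.068125
  +C: nom +34.500 → Σnom=27.580; wc +0.070/-0.070 → slack +0.110/-0.760; half-tol=0.070, Σhalf²=0.073025
  -D: nom -17.300 → Σnom=10.280; wc +0.230/-0.020 → slack +0.340/-0.780; half-tol=0.125, Σhalf²=0.088650
  +E: nom +22.140 → Σnom=32.420; wc +0.230/-0.030 → slack +0.570/-0.810; half-tol=0.130, Σhalf²=0.105550
Nominal = 32.420. Worst-case = [32.420 - 0.810, 32.420 + 0.570] = [31.610, 32.990]. RSS = √0.105550 = 0.325.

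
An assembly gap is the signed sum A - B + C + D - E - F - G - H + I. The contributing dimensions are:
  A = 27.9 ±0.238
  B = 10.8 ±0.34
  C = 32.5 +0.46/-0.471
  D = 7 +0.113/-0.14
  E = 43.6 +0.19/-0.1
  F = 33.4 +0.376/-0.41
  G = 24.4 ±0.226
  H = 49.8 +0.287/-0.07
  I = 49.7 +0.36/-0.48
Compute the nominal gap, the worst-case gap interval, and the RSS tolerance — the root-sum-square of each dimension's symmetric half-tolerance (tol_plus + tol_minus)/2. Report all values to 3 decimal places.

Stack each dimension's contribution:
  +A: nom +27.900 → Σnom=27.900; wc +0.238/-0.238 → slack +0.238/-0.238; half-tol=0.238, Σhalf²=0.056644
  -B: nom -10.800 → Σnom=17.100; wc +0.340/-0.340 → slack +0.578/-0.578; half-tol=0.340, Σhalf²=0.172244
  +C: nom +32.500 → Σnom=49.600; wc +0.460/-0.471 → slack +1.038/-1.049; half-tol=0.466, Σhalf²=0.388934
  +D: nom +7.000 → Σnom=56.600; wc +0.113/-0.140 → slack +1.151/-1.189; half-tol=0.127, Σhalf²=0.404937
  -E: nom -43.600 → Σnom=13.000; wc +0.100/-0.190 → slack +1.251/-1.379; half-tol=0.145, Σhalf²=0.425962
  -F: nom -33.400 → Σnom=-20.400; wc +0.410/-0.376 → slack +1.661/-1.755; half-tol=0.393, Σhalf²=0.580411
  -G: nom -24.400 → Σnom=-44.800; wc +0.226/-0.226 → slack +1.887/-1.981; half-tol=0.226, Σhalf²=0.631487
  -H: nom -49.800 → Σnom=-94.600; wc +0.070/-0.287 → slack +1.957/-2.268; half-tol=0.178, Σhalf²=0.663349
  +I: nom +49.700 → Σnom=-44.900; wc +0.360/-0.480 → slack +2.317/-2.748; half-tol=0.420, Σhalf²=0.839749
Nominal = -44.900. Worst-case = [-44.900 - 2.748, -44.900 + 2.317] = [-47.648, -42.583]. RSS = √0.839749 = 0.916.

nominal=-44.900 wc=[-47.648,-42.583] rss=0.916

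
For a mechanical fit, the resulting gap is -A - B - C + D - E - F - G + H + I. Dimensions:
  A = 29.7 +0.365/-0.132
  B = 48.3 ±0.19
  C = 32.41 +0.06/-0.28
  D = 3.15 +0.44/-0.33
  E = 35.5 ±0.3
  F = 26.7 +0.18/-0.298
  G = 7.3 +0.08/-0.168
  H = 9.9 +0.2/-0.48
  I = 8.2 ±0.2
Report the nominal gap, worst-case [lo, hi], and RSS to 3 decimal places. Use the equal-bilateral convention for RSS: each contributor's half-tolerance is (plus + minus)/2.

Stack each dimension's contribution:
  -A: nom -29.700 → Σnom=-29.700; wc +0.132/-0.365 → slack +0.132/-0.365; half-tol=0.248, Σhalf²=0.061752
  -B: nom -48.300 → Σnom=-78.000; wc +0.190/-0.190 → slack +0.322/-0.555; half-tol=0.190, Σhalf²=0.097852
  -C: nom -32.410 → Σnom=-110.410; wc +0.280/-0.060 → slack +0.602/-0.615; half-tol=0.170, Σhalf²=0.126752
  +D: nom +3.150 → Σnom=-107.260; wc +0.440/-0.330 → slack +1.042/-0.945; half-tol=0.385, Σhalf²=0.274977
  -E: nom -35.500 → Σnom=-142.760; wc +0.300/-0.300 → slack +1.342/-1.245; half-tol=0.300, Σhalf²=0.364977
  -F: nom -26.700 → Σnom=-169.460; wc +0.298/-0.180 → slack +1.640/-1.425; half-tol=0.239, Σhalf²=0.422098
  -G: nom -7.300 → Σnom=-176.760; wc +0.168/-0.080 → slack +1.808/-1.505; half-tol=0.124, Σhalf²=0.437474
  +H: nom +9.900 → Σnom=-166.860; wc +0.200/-0.480 → slack +2.008/-1.985; half-tol=0.340, Σhalf²=0.553074
  +I: nom +8.200 → Σnom=-158.660; wc +0.200/-0.200 → slack +2.208/-2.185; half-tol=0.200, Σhalf²=0.593074
Nominal = -158.660. Worst-case = [-158.660 - 2.185, -158.660 + 2.208] = [-160.845, -156.452]. RSS = √0.593074 = 0.770.

nominal=-158.660 wc=[-160.845,-156.452] rss=0.770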